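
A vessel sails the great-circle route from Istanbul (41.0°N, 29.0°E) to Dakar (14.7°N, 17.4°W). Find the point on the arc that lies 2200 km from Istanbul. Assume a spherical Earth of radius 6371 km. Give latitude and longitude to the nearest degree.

≈ 32°N, 7°E

From cos δ = sin φ₁ sin φ₂ + cos φ₁ cos φ₂ cos Δλ, the central angle is δ ≈ 0.837 rad (47.9°). The total great-circle distance is δ·R ≈ 0.837 × 6371 ≈ 5331 km, so the target fraction is f = 2200/5331 ≈ 0.413.
Interpolate at f ≈ 0.413 with slerp weights a = sin((1−f)δ)/sin δ ≈ 0.636, b = sin(fδ)/sin δ ≈ 0.456.
p = a·p₁ + b·p₂ ≈ (0.840, 0.101, 0.533); φ = arcsin(p_z) ≈ 32.18°, λ = atan2(p_y, p_x) ≈ 6.83°.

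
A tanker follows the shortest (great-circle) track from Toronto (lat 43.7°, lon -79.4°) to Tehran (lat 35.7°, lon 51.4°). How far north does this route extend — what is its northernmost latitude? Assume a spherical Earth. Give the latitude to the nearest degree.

≈ 64°

The great circle lies in the plane with unit normal n̂ = (p₁ × p₂)/|p₁ × p₂|.
Here n̂_z ≈ +0.445; the vertex latitude is φ_max = arccos|n̂_z| ≈ 63.6°.
Check via Clairaut: cos φ_max = |cos φ₁| · sin C = cos(43.7°)·sin(37.9°) ≈ 0.445, again giving ≈ 63.6°.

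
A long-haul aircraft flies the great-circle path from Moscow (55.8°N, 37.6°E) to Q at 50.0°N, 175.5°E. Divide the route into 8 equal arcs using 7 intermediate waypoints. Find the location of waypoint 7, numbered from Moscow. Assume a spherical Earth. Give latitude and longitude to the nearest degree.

Write both endpoints as unit vectors p₁, p₂ with components (cos φ cos λ, cos φ sin λ, sin φ).
The central angle between the endpoints is δ = arccos(p₁·p₂) ≈ 1.197 rad (68.6°).
Interpolate at f = 7/8 with slerp weights a = sin((1−f)δ)/sin δ ≈ 0.160, b = sin(fδ)/sin δ ≈ 0.930.
p = a·p₁ + b·p₂ ≈ (-0.525, 0.102, 0.845); φ = arcsin(p_z) ≈ 57.68°, λ = atan2(p_y, p_x) ≈ 169.02°.

≈ 58°N, 169°E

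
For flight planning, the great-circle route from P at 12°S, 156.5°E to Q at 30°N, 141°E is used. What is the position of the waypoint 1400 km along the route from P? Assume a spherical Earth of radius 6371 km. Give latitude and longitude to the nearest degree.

≈ 0°N, 152°E

The haversine formula gives a central angle δ ≈ 0.778 rad (44.6°) between the endpoints. The total great-circle distance is δ·R ≈ 0.778 × 6371 ≈ 4956 km, so the target fraction is f = 1400/4956 ≈ 0.282.
Interpolate at f ≈ 0.282 with slerp weights a = sin((1−f)δ)/sin δ ≈ 0.755, b = sin(fδ)/sin δ ≈ 0.311.
p = a·p₁ + b·p₂ ≈ (-0.886, 0.464, -0.002); φ = arcsin(p_z) ≈ -0.09°, λ = atan2(p_y, p_x) ≈ 152.38°.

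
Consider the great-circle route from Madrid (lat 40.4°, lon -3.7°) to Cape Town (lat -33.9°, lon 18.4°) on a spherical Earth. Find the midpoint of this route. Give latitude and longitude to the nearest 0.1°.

≈ lat 3.3°, lon 7.8°

Convert each endpoint to a unit vector on the sphere (x = cos φ cos λ, y = cos φ sin λ, z = sin φ).
The central angle between the endpoints is δ = arccos(p₁·p₂) ≈ 1.345 rad (77.0°).
Interpolate at f = 1/2 with slerp weights a = sin((1−f)δ)/sin δ ≈ 0.639, b = sin(fδ)/sin δ ≈ 0.639.
p = a·p₁ + b·p₂ ≈ (0.989, 0.136, 0.058); φ = arcsin(p_z) ≈ 3.31°, λ = atan2(p_y, p_x) ≈ 7.83°.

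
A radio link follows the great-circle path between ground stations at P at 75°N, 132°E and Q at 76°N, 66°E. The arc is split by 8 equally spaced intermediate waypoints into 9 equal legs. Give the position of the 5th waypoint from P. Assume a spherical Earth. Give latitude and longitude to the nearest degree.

≈ 78°N, 96°E

Convert each endpoint to a unit vector on the sphere (x = cos φ cos λ, y = cos φ sin λ, z = sin φ).
The central angle between the endpoints is δ = arccos(p₁·p₂) ≈ 0.274 rad (15.7°).
Interpolate at f = 5/9 with slerp weights a = sin((1−f)δ)/sin δ ≈ 0.449, b = sin(fδ)/sin δ ≈ 0.560.
p = a·p₁ + b·p₂ ≈ (-0.023, 0.210, 0.977); φ = arcsin(p_z) ≈ 77.79°, λ = atan2(p_y, p_x) ≈ 96.14°.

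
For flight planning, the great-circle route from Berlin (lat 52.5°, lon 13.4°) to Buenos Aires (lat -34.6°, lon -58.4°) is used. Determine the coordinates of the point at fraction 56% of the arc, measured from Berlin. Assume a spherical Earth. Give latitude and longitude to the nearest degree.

≈ lat 5°, lon -32°

The haversine formula gives a central angle δ ≈ 1.869 rad (107.1°) between the endpoints.
Interpolate at f = 0.56 with slerp weights a = sin((1−f)δ)/sin δ ≈ 0.767, b = sin(fδ)/sin δ ≈ 0.906.
p = a·p₁ + b·p₂ ≈ (0.845, -0.527, 0.094); φ = arcsin(p_z) ≈ 5.39°, λ = atan2(p_y, p_x) ≈ -31.95°.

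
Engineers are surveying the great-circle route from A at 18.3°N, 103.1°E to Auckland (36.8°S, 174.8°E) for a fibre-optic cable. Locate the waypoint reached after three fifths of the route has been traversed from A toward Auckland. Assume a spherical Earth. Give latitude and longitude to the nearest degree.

The haversine formula gives a central angle δ ≈ 1.520 rad (87.1°) between the endpoints.
Interpolate at f = 3/5 with slerp weights a = sin((1−f)δ)/sin δ ≈ 0.572, b = sin(fδ)/sin δ ≈ 0.792.
p = a·p₁ + b·p₂ ≈ (-0.755, 0.586, -0.295); φ = arcsin(p_z) ≈ -17.14°, λ = atan2(p_y, p_x) ≈ 142.15°.

≈ 17°S, 142°E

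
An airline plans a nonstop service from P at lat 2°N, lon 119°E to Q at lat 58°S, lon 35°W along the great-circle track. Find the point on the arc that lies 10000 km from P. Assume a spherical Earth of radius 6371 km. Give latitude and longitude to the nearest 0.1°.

≈ lat 74.2°S, lon 36.4°E

Write both endpoints as unit vectors p₁, p₂ with components (cos φ cos λ, cos φ sin λ, sin φ).
The central angle between the endpoints is δ = arccos(p₁·p₂) ≈ 2.101 rad (120.4°). The total great-circle distance is δ·R ≈ 2.101 × 6371 ≈ 13385 km, so the target fraction is f = 10000/13385 ≈ 0.747.
Interpolate at f ≈ 0.747 with slerp weights a = sin((1−f)δ)/sin δ ≈ 0.587, b = sin(fδ)/sin δ ≈ 1.159.
p = a·p₁ + b·p₂ ≈ (0.219, 0.161, -0.962); φ = arcsin(p_z) ≈ -74.25°, λ = atan2(p_y, p_x) ≈ 36.36°.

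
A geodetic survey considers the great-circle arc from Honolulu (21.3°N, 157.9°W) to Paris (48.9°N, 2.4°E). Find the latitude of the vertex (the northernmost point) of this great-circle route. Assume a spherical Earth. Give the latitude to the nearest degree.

The great circle lies in the plane with unit normal n̂ = (p₁ × p₂)/|p₁ × p₂|.
Here n̂_z ≈ +0.217; the vertex latitude is φ_max = arccos|n̂_z| ≈ 77.5°.
Check via Clairaut: cos φ_max = |cos φ₁| · sin C = cos(21.3°)·sin(13.4°) ≈ 0.217, again giving ≈ 77.5°.

≈ 77°N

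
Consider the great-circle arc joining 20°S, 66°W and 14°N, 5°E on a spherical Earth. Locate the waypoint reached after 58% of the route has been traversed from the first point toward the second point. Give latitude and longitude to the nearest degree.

≈ 1°S, 24°W

Write both endpoints as unit vectors p₁, p₂ with components (cos φ cos λ, cos φ sin λ, sin φ).
The central angle between the endpoints is δ = arccos(p₁·p₂) ≈ 1.355 rad (77.6°).
Interpolate at f = 0.58 with slerp weights a = sin((1−f)δ)/sin δ ≈ 0.552, b = sin(fδ)/sin δ ≈ 0.724.
p = a·p₁ + b·p₂ ≈ (0.911, -0.412, -0.013); φ = arcsin(p_z) ≈ -0.77°, λ = atan2(p_y, p_x) ≈ -24.35°.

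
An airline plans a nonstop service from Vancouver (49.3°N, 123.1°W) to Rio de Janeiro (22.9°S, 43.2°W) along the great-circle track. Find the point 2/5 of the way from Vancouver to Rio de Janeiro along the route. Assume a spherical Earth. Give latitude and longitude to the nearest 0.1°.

≈ 24.6°N, 82.0°W

Convert each endpoint to a unit vector on the sphere (x = cos φ cos λ, y = cos φ sin λ, z = sin φ).
The central angle between the endpoints is δ = arccos(p₁·p₂) ≈ 1.762 rad (100.9°).
Interpolate at f = 2/5 with slerp weights a = sin((1−f)δ)/sin δ ≈ 0.887, b = sin(fδ)/sin δ ≈ 0.660.
p = a·p₁ + b·p₂ ≈ (0.127, -0.901, 0.416); φ = arcsin(p_z) ≈ 24.56°, λ = atan2(p_y, p_x) ≈ -81.96°.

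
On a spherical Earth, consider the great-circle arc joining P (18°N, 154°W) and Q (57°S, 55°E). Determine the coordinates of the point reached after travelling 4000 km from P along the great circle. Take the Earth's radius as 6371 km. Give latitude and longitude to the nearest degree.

Write both endpoints as unit vectors p₁, p₂ with components (cos φ cos λ, cos φ sin λ, sin φ).
The central angle between the endpoints is δ = arccos(p₁·p₂) ≈ 2.363 rad (135.4°). The total great-circle distance is δ·R ≈ 2.363 × 6371 ≈ 15057 km, so the target fraction is f = 4000/15057 ≈ 0.266.
Interpolate at f ≈ 0.266 with slerp weights a = sin((1−f)δ)/sin δ ≈ 1.405, b = sin(fδ)/sin δ ≈ 0.837.
p = a·p₁ + b·p₂ ≈ (-0.940, -0.213, -0.268); φ = arcsin(p_z) ≈ -15.52°, λ = atan2(p_y, p_x) ≈ -167.26°.

≈ (16°S, 167°W)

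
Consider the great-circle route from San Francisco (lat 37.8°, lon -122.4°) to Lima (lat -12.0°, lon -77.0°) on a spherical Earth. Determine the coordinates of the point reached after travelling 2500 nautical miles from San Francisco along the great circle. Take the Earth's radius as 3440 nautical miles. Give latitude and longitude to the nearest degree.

≈ lat 7°, lon -92°

From cos δ = sin φ₁ sin φ₂ + cos φ₁ cos φ₂ cos Δλ, the central angle is δ ≈ 1.143 rad (65.5°). The total great-circle distance is δ·R ≈ 1.143 × 3440 ≈ 3930 nmi, so the target fraction is f = 2500/3930 ≈ 0.636.
Interpolate at f ≈ 0.636 with slerp weights a = sin((1−f)δ)/sin δ ≈ 0.444, b = sin(fδ)/sin δ ≈ 0.730.
p = a·p₁ + b·p₂ ≈ (-0.027, -0.992, 0.120); φ = arcsin(p_z) ≈ 6.91°, λ = atan2(p_y, p_x) ≈ -91.58°.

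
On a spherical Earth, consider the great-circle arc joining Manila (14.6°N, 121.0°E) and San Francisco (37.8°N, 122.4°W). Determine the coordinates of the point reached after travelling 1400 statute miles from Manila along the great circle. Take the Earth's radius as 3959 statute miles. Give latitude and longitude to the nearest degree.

≈ 28°N, 137°E

The haversine formula gives a central angle δ ≈ 1.760 rad (100.8°) between the endpoints. The total great-circle distance is δ·R ≈ 1.760 × 3959 ≈ 6967 mi, so the target fraction is f = 1400/6967 ≈ 0.201.
Interpolate at f ≈ 0.201 with slerp weights a = sin((1−f)δ)/sin δ ≈ 1.004, b = sin(fδ)/sin δ ≈ 0.353.
p = a·p₁ + b·p₂ ≈ (-0.650, 0.598, 0.469); φ = arcsin(p_z) ≈ 27.99°, λ = atan2(p_y, p_x) ≈ 137.39°.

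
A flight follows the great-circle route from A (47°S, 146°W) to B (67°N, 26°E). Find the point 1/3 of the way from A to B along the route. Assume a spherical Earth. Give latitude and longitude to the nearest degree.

The haversine formula gives a central angle δ ≈ 2.785 rad (159.6°) between the endpoints.
Interpolate at f = 1/3 with slerp weights a = sin((1−f)δ)/sin δ ≈ 2.749, b = sin(fδ)/sin δ ≈ 2.294.
p = a·p₁ + b·p₂ ≈ (-0.749, -0.655, 0.101); φ = arcsin(p_z) ≈ 5.81°, λ = atan2(p_y, p_x) ≈ -138.80°.

≈ (6°N, 139°W)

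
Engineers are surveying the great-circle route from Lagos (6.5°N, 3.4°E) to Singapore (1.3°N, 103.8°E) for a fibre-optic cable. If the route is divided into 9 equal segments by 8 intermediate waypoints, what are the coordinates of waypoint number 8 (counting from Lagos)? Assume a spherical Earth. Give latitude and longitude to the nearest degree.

≈ (3°N, 93°E)

Convert each endpoint to a unit vector on the sphere (x = cos φ cos λ, y = cos φ sin λ, z = sin φ).
The central angle between the endpoints is δ = arccos(p₁·p₂) ≈ 1.748 rad (100.2°).
Interpolate at f = 8/9 with slerp weights a = sin((1−f)δ)/sin δ ≈ 0.196, b = sin(fδ)/sin δ ≈ 1.016.
p = a·p₁ + b·p₂ ≈ (-0.048, 0.998, 0.045); φ = arcsin(p_z) ≈ 2.59°, λ = atan2(p_y, p_x) ≈ 92.74°.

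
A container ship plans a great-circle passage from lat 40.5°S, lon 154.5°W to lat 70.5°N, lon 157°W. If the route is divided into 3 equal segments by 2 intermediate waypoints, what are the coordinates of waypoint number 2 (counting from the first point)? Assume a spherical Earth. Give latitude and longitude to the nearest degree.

Write both endpoints as unit vectors p₁, p₂ with components (cos φ cos λ, cos φ sin λ, sin φ).
The central angle between the endpoints is δ = arccos(p₁·p₂) ≈ 1.938 rad (111.0°).
Interpolate at f = 2/3 with slerp weights a = sin((1−f)δ)/sin δ ≈ 0.645, b = sin(fδ)/sin δ ≈ 1.030.
p = a·p₁ + b·p₂ ≈ (-0.759, -0.345, 0.552); φ = arcsin(p_z) ≈ 33.50°, λ = atan2(p_y, p_x) ≈ -155.53°.

≈ lat 34°N, lon 156°W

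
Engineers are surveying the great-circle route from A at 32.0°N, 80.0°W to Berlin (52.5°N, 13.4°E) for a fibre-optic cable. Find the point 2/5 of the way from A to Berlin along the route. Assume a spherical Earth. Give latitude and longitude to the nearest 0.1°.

Write both endpoints as unit vectors p₁, p₂ with components (cos φ cos λ, cos φ sin λ, sin φ).
The central angle between the endpoints is δ = arccos(p₁·p₂) ≈ 1.170 rad (67.1°).
Interpolate at f = 2/5 with slerp weights a = sin((1−f)δ)/sin δ ≈ 0.701, b = sin(fδ)/sin δ ≈ 0.490.
p = a·p₁ + b·p₂ ≈ (0.393, -0.517, 0.760); φ = arcsin(p_z) ≈ 49.50°, λ = atan2(p_y, p_x) ≈ -52.71°.

≈ 49.5°N, 52.7°W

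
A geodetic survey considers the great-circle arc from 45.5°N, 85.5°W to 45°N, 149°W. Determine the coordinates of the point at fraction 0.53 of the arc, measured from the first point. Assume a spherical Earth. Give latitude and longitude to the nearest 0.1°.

Write both endpoints as unit vectors p₁, p₂ with components (cos φ cos λ, cos φ sin λ, sin φ).
The central angle between the endpoints is δ = arccos(p₁·p₂) ≈ 0.759 rad (43.5°).
Interpolate at f = 0.53 with slerp weights a = sin((1−f)δ)/sin δ ≈ 0.507, b = sin(fδ)/sin δ ≈ 0.569.
p = a·p₁ + b·p₂ ≈ (-0.317, -0.562, 0.764); φ = arcsin(p_z) ≈ 49.84°, λ = atan2(p_y, p_x) ≈ -119.43°.

≈ 49.8°N, 119.4°W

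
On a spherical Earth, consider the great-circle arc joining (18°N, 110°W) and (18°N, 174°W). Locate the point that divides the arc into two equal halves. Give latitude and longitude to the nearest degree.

Write both endpoints as unit vectors p₁, p₂ with components (cos φ cos λ, cos φ sin λ, sin φ).
The central angle between the endpoints is δ = arccos(p₁·p₂) ≈ 1.056 rad (60.5°).
Interpolate at f = 1/2 with slerp weights a = sin((1−f)δ)/sin δ ≈ 0.579, b = sin(fδ)/sin δ ≈ 0.579.
p = a·p₁ + b·p₂ ≈ (-0.736, -0.575, 0.358); φ = arcsin(p_z) ≈ 20.96°, λ = atan2(p_y, p_x) ≈ -142.00°.

≈ (21°N, 142°W)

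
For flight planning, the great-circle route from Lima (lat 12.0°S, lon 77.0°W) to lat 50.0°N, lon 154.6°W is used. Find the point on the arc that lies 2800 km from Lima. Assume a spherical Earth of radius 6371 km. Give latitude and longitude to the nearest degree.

Write both endpoints as unit vectors p₁, p₂ with components (cos φ cos λ, cos φ sin λ, sin φ).
The central angle between the endpoints is δ = arccos(p₁·p₂) ≈ 1.595 rad (91.4°). The total great-circle distance is δ·R ≈ 1.595 × 6371 ≈ 10162 km, so the target fraction is f = 2800/10162 ≈ 0.276.
Interpolate at f ≈ 0.276 with slerp weights a = sin((1−f)δ)/sin δ ≈ 0.915, b = sin(fδ)/sin δ ≈ 0.426.
p = a·p₁ + b·p₂ ≈ (-0.046, -0.990, 0.136); φ = arcsin(p_z) ≈ 7.80°, λ = atan2(p_y, p_x) ≈ -92.65°.

≈ lat 8°N, lon 93°W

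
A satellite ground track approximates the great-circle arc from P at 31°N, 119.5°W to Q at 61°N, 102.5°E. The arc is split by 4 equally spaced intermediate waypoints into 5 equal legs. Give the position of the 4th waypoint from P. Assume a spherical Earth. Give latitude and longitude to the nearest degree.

The haversine formula gives a central angle δ ≈ 1.429 rad (81.9°) between the endpoints.
Interpolate at f = 4/5 with slerp weights a = sin((1−f)δ)/sin δ ≈ 0.285, b = sin(fδ)/sin δ ≈ 0.919.
p = a·p₁ + b·p₂ ≈ (-0.217, 0.223, 0.951); φ = arcsin(p_z) ≈ 71.90°, λ = atan2(p_y, p_x) ≈ 134.22°.

≈ 72°N, 134°E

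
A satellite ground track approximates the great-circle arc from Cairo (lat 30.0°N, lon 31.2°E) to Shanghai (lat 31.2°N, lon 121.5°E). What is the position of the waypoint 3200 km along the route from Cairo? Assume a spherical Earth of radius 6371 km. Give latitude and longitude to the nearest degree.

≈ lat 39°N, lon 65°E

Convert each endpoint to a unit vector on the sphere (x = cos φ cos λ, y = cos φ sin λ, z = sin φ).
The central angle between the endpoints is δ = arccos(p₁·p₂) ≈ 1.313 rad (75.2°). The total great-circle distance is δ·R ≈ 1.313 × 6371 ≈ 8364 km, so the target fraction is f = 3200/8364 ≈ 0.383.
Interpolate at f ≈ 0.383 with slerp weights a = sin((1−f)δ)/sin δ ≈ 0.749, b = sin(fδ)/sin δ ≈ 0.498.
p = a·p₁ + b·p₂ ≈ (0.333, 0.699, 0.633); φ = arcsin(p_z) ≈ 39.25°, λ = atan2(p_y, p_x) ≈ 64.56°.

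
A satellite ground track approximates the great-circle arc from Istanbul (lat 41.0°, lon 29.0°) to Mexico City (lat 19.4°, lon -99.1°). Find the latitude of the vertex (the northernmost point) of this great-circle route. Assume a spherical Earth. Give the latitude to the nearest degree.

≈ 55°

The great circle lies in the plane with unit normal n̂ = (p₁ × p₂)/|p₁ × p₂|.
Here n̂_z ≈ -0.574; the vertex latitude is φ_max = arccos|n̂_z| ≈ 54.9°.
Check via Clairaut: cos φ_max = |cos φ₁| · sin C = cos(41.0°)·sin(49.6°) ≈ 0.574, again giving ≈ 54.9°.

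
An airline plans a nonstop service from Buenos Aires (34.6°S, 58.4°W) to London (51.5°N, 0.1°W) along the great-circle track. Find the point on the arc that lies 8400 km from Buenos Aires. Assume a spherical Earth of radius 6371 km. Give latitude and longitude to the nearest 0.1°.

≈ (32.0°N, 20.5°W)

Convert each endpoint to a unit vector on the sphere (x = cos φ cos λ, y = cos φ sin λ, z = sin φ).
The central angle between the endpoints is δ = arccos(p₁·p₂) ≈ 1.747 rad (100.1°). The total great-circle distance is δ·R ≈ 1.747 × 6371 ≈ 11129 km, so the target fraction is f = 8400/11129 ≈ 0.755.
Interpolate at f ≈ 0.755 with slerp weights a = sin((1−f)δ)/sin δ ≈ 0.422, b = sin(fδ)/sin δ ≈ 0.984.
p = a·p₁ + b·p₂ ≈ (0.794, -0.297, 0.530); φ = arcsin(p_z) ≈ 32.02°, λ = atan2(p_y, p_x) ≈ -20.49°.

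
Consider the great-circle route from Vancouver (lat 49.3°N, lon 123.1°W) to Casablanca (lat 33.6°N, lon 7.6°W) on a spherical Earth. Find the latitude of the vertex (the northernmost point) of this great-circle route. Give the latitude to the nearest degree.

≈ 60°N

The great circle lies in the plane with unit normal n̂ = (p₁ × p₂)/|p₁ × p₂|.
Here n̂_z ≈ +0.499; the vertex latitude is φ_max = arccos|n̂_z| ≈ 60.1°.
Check via Clairaut: cos φ_max = |cos φ₁| · sin C = cos(49.3°)·sin(49.9°) ≈ 0.499, again giving ≈ 60.1°.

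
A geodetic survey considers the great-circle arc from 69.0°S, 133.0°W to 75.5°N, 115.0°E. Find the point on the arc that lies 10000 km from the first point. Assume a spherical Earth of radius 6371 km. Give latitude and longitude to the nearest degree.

Write both endpoints as unit vectors p₁, p₂ with components (cos φ cos λ, cos φ sin λ, sin φ).
The central angle between the endpoints is δ = arccos(p₁·p₂) ≈ 2.786 rad (159.6°). The total great-circle distance is δ·R ≈ 2.786 × 6371 ≈ 17750 km, so the target fraction is f = 10000/17750 ≈ 0.563.
Interpolate at f ≈ 0.563 with slerp weights a = sin((1−f)δ)/sin δ ≈ 2.694, b = sin(fδ)/sin δ ≈ 2.873.
p = a·p₁ + b·p₂ ≈ (-0.962, -0.054, 0.266); φ = arcsin(p_z) ≈ 15.42°, λ = atan2(p_y, p_x) ≈ -176.77°.

≈ 15°N, 177°W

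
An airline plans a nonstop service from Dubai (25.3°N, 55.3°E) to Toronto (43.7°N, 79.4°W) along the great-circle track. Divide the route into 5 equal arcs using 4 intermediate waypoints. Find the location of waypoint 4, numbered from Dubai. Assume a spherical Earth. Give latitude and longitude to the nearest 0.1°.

≈ (56.8°N, 55.6°W)

The haversine formula gives a central angle δ ≈ 1.736 rad (99.5°) between the endpoints.
Interpolate at f = 4/5 with slerp weights a = sin((1−f)δ)/sin δ ≈ 0.345, b = sin(fδ)/sin δ ≈ 0.997.
p = a·p₁ + b·p₂ ≈ (0.310, -0.452, 0.836); φ = arcsin(p_z) ≈ 56.75°, λ = atan2(p_y, p_x) ≈ -55.55°.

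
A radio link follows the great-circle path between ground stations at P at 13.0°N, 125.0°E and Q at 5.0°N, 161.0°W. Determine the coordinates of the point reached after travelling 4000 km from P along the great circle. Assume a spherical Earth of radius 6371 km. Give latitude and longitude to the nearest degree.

Write both endpoints as unit vectors p₁, p₂ with components (cos φ cos λ, cos φ sin λ, sin φ).
The central angle between the endpoints is δ = arccos(p₁·p₂) ≈ 1.280 rad (73.3°). The total great-circle distance is δ·R ≈ 1.280 × 6371 ≈ 8152 km, so the target fraction is f = 4000/8152 ≈ 0.491.
Interpolate at f ≈ 0.491 with slerp weights a = sin((1−f)δ)/sin δ ≈ 0.633, b = sin(fδ)/sin δ ≈ 0.613.
p = a·p₁ + b·p₂ ≈ (-0.931, 0.307, 0.196); φ = arcsin(p_z) ≈ 11.30°, λ = atan2(p_y, p_x) ≈ 161.79°.

≈ 11°N, 162°E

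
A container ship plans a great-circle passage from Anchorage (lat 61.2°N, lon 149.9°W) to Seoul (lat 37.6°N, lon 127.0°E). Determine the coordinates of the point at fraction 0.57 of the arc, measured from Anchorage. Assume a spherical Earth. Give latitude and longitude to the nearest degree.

≈ lat 55°N, lon 151°E

Convert each endpoint to a unit vector on the sphere (x = cos φ cos λ, y = cos φ sin λ, z = sin φ).
The central angle between the endpoints is δ = arccos(p₁·p₂) ≈ 0.951 rad (54.5°).
Interpolate at f = 0.57 with slerp weights a = sin((1−f)δ)/sin δ ≈ 0.489, b = sin(fδ)/sin δ ≈ 0.634.
p = a·p₁ + b·p₂ ≈ (-0.506, 0.283, 0.815); φ = arcsin(p_z) ≈ 54.57°, λ = atan2(p_y, p_x) ≈ 150.77°.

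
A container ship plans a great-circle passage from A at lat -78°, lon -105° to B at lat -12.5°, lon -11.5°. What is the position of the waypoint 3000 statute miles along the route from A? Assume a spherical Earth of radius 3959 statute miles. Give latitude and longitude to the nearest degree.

Write both endpoints as unit vectors p₁, p₂ with components (cos φ cos λ, cos φ sin λ, sin φ).
The central angle between the endpoints is δ = arccos(p₁·p₂) ≈ 1.370 rad (78.5°). The total great-circle distance is δ·R ≈ 1.370 × 3959 ≈ 5424 mi, so the target fraction is f = 3000/5424 ≈ 0.553.
Interpolate at f ≈ 0.553 with slerp weights a = sin((1−f)δ)/sin δ ≈ 0.587, b = sin(fδ)/sin δ ≈ 0.701.
p = a·p₁ + b·p₂ ≈ (0.639, -0.254, -0.726); φ = arcsin(p_z) ≈ -46.52°, λ = atan2(p_y, p_x) ≈ -21.69°.

≈ lat -47°, lon -22°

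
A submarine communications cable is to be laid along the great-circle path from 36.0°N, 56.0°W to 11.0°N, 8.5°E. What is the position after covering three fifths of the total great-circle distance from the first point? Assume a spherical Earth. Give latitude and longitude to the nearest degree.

The haversine formula gives a central angle δ ≈ 1.099 rad (63.0°) between the endpoints.
Interpolate at f = 3/5 with slerp weights a = sin((1−f)δ)/sin δ ≈ 0.478, b = sin(fδ)/sin δ ≈ 0.688.
p = a·p₁ + b·p₂ ≈ (0.884, -0.221, 0.412); φ = arcsin(p_z) ≈ 24.34°, λ = atan2(p_y, p_x) ≈ -14.02°.

≈ 24°N, 14°W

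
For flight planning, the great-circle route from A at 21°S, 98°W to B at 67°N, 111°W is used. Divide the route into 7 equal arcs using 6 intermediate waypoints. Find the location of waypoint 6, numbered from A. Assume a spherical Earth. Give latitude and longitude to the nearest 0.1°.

≈ 54.5°N, 106.5°W

From cos δ = sin φ₁ sin φ₂ + cos φ₁ cos φ₂ cos Δλ, the central angle is δ ≈ 1.545 rad (88.5°).
Interpolate at f = 6/7 with slerp weights a = sin((1−f)δ)/sin δ ≈ 0.219, b = sin(fδ)/sin δ ≈ 0.970.
p = a·p₁ + b·p₂ ≈ (-0.164, -0.556, 0.815); φ = arcsin(p_z) ≈ 54.54°, λ = atan2(p_y, p_x) ≈ -106.45°.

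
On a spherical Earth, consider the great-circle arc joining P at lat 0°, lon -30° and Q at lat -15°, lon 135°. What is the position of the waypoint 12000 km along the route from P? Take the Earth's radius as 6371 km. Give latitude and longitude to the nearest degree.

≈ lat -43°, lon 85°

The haversine formula gives a central angle δ ≈ 2.773 rad (158.9°) between the endpoints. The total great-circle distance is δ·R ≈ 2.773 × 6371 ≈ 17670 km, so the target fraction is f = 12000/17670 ≈ 0.679.
Interpolate at f ≈ 0.679 with slerp weights a = sin((1−f)δ)/sin δ ≈ 2.159, b = sin(fδ)/sin δ ≈ 2.644.
p = a·p₁ + b·p₂ ≈ (0.064, 0.726, -0.684); φ = arcsin(p_z) ≈ -43.19°, λ = atan2(p_y, p_x) ≈ 84.96°.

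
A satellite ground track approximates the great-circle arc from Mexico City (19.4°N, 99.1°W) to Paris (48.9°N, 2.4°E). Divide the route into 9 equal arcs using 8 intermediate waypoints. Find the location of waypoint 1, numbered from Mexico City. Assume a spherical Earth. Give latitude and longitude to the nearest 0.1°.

The haversine formula gives a central angle δ ≈ 1.444 rad (82.7°) between the endpoints.
Interpolate at f = 1/9 with slerp weights a = sin((1−f)δ)/sin δ ≈ 0.967, b = sin(fδ)/sin δ ≈ 0.161.
p = a·p₁ + b·p₂ ≈ (-0.038, -0.896, 0.442); φ = arcsin(p_z) ≈ 26.26°, λ = atan2(p_y, p_x) ≈ -92.46°.

≈ (26.3°N, 92.5°W)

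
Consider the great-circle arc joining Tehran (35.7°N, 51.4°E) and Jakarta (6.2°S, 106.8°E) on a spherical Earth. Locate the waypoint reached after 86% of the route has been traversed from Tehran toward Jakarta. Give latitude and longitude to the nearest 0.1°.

Write both endpoints as unit vectors p₁, p₂ with components (cos φ cos λ, cos φ sin λ, sin φ).
The central angle between the endpoints is δ = arccos(p₁·p₂) ≈ 1.164 rad (66.7°).
Interpolate at f = 0.86 with slerp weights a = sin((1−f)δ)/sin δ ≈ 0.177, b = sin(fδ)/sin δ ≈ 0.917.
p = a·p₁ + b·p₂ ≈ (-0.174, 0.985, 0.004); φ = arcsin(p_z) ≈ 0.23°, λ = atan2(p_y, p_x) ≈ 100.02°.

≈ 0.2°N, 100.0°E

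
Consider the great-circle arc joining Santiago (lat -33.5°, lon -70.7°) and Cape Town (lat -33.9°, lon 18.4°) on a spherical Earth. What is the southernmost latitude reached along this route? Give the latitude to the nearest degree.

≈ -43°

The great circle lies in the plane with unit normal n̂ = (p₁ × p₂)/|p₁ × p₂|.
Here n̂_z ≈ +0.730; the vertex latitude is φ_max = arccos|n̂_z| ≈ 43.1°.
Check via Clairaut: cos φ_max = |cos φ₁| · sin C = cos(33.5°)·sin(118.9°) ≈ 0.730, again giving ≈ 43.1°.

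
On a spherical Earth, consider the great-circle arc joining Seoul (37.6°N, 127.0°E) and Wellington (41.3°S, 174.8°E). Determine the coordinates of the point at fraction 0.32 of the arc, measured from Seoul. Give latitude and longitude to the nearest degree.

The haversine formula gives a central angle δ ≈ 1.574 rad (90.2°) between the endpoints.
Interpolate at f = 0.32 with slerp weights a = sin((1−f)δ)/sin δ ≈ 0.877, b = sin(fδ)/sin δ ≈ 0.483.
p = a·p₁ + b·p₂ ≈ (-0.779, 0.588, 0.217); φ = arcsin(p_z) ≈ 12.52°, λ = atan2(p_y, p_x) ≈ 142.97°.

≈ 13°N, 143°E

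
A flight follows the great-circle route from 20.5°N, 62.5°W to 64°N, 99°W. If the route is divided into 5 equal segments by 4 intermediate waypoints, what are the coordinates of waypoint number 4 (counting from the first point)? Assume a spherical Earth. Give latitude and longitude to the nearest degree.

≈ 56°N, 86°W

Convert each endpoint to a unit vector on the sphere (x = cos φ cos λ, y = cos φ sin λ, z = sin φ).
The central angle between the endpoints is δ = arccos(p₁·p₂) ≈ 0.870 rad (49.8°).
Interpolate at f = 4/5 with slerp weights a = sin((1−f)δ)/sin δ ≈ 0.227, b = sin(fδ)/sin δ ≈ 0.839.
p = a·p₁ + b·p₂ ≈ (0.040, -0.551, 0.833); φ = arcsin(p_z) ≈ 56.44°, λ = atan2(p_y, p_x) ≈ -85.81°.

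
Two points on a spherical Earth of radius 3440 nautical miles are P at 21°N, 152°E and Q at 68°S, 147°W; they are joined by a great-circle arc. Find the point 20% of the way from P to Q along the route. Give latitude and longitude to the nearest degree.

≈ 2°N, 158°E

Convert each endpoint to a unit vector on the sphere (x = cos φ cos λ, y = cos φ sin λ, z = sin φ).
The central angle between the endpoints is δ = arccos(p₁·p₂) ≈ 1.734 rad (99.4°).
Interpolate at f = 0.20 with slerp weights a = sin((1−f)δ)/sin δ ≈ 0.997, b = sin(fδ)/sin δ ≈ 0.345.
p = a·p₁ + b·p₂ ≈ (-0.930, 0.366, 0.038); φ = arcsin(p_z) ≈ 2.16°, λ = atan2(p_y, p_x) ≈ 158.49°.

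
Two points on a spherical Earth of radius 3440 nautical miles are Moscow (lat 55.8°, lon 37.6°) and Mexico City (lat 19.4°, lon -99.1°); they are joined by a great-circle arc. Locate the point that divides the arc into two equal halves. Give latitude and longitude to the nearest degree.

≈ lat 60°, lon -63°

From cos δ = sin φ₁ sin φ₂ + cos φ₁ cos φ₂ cos Δλ, the central angle is δ ≈ 1.682 rad (96.4°).
Interpolate at f = 1/2 with slerp weights a = sin((1−f)δ)/sin δ ≈ 0.750, b = sin(fδ)/sin δ ≈ 0.750.
p = a·p₁ + b·p₂ ≈ (0.222, -0.441, 0.869); φ = arcsin(p_z) ≈ 60.39°, λ = atan2(p_y, p_x) ≈ -63.28°.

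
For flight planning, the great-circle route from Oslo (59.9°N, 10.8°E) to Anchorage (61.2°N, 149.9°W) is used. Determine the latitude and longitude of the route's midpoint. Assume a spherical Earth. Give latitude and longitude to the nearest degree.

Write both endpoints as unit vectors p₁, p₂ with components (cos φ cos λ, cos φ sin λ, sin φ).
The central angle between the endpoints is δ = arccos(p₁·p₂) ≈ 1.012 rad (58.0°).
Interpolate at f = 1/2 with slerp weights a = sin((1−f)δ)/sin δ ≈ 0.572, b = sin(fδ)/sin δ ≈ 0.572.
p = a·p₁ + b·p₂ ≈ (0.043, -0.084, 0.995); φ = arcsin(p_z) ≈ 84.56°, λ = atan2(p_y, p_x) ≈ -62.81°.

≈ 85°N, 63°W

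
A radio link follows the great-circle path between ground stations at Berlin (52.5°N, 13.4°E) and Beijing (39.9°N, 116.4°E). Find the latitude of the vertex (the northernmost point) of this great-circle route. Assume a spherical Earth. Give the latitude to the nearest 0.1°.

The great circle lies in the plane with unit normal n̂ = (p₁ × p₂)/|p₁ × p₂|.
Here n̂_z ≈ +0.497; the vertex latitude is φ_max = arccos|n̂_z| ≈ 60.2°.
Check via Clairaut: cos φ_max = |cos φ₁| · sin C = cos(52.5°)·sin(54.8°) ≈ 0.497, again giving ≈ 60.2°.

≈ 60.2°N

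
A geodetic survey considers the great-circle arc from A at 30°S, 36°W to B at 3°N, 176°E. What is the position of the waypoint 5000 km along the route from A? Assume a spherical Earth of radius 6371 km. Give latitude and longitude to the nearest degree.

Write both endpoints as unit vectors p₁, p₂ with components (cos φ cos λ, cos φ sin λ, sin φ).
The central angle between the endpoints is δ = arccos(p₁·p₂) ≈ 2.433 rad (139.4°). The total great-circle distance is δ·R ≈ 2.433 × 6371 ≈ 15504 km, so the target fraction is f = 5000/15504 ≈ 0.323.
Interpolate at f ≈ 0.323 with slerp weights a = sin((1−f)δ)/sin δ ≈ 1.533, b = sin(fδ)/sin δ ≈ 1.087.
p = a·p₁ + b·p₂ ≈ (-0.008, -0.705, -0.710); φ = arcsin(p_z) ≈ -45.20°, λ = atan2(p_y, p_x) ≈ -90.69°.

≈ 45°S, 91°W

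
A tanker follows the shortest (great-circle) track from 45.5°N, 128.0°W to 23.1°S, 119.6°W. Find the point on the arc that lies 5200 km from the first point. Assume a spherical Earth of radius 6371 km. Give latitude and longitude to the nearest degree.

Convert each endpoint to a unit vector on the sphere (x = cos φ cos λ, y = cos φ sin λ, z = sin φ).
The central angle between the endpoints is δ = arccos(p₁·p₂) ≈ 1.205 rad (69.0°). The total great-circle distance is δ·R ≈ 1.205 × 6371 ≈ 7675 km, so the target fraction is f = 5200/7675 ≈ 0.678.
Interpolate at f ≈ 0.678 with slerp weights a = sin((1−f)δ)/sin δ ≈ 0.406, b = sin(fδ)/sin δ ≈ 0.780.
p = a·p₁ + b·p₂ ≈ (-0.530, -0.848, -0.017); φ = arcsin(p_z) ≈ -0.96°, λ = atan2(p_y, p_x) ≈ -121.98°.

≈ 1°S, 122°W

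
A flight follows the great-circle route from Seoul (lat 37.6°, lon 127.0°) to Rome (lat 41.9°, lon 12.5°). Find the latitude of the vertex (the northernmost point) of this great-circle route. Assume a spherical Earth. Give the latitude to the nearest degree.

The great circle lies in the plane with unit normal n̂ = (p₁ × p₂)/|p₁ × p₂|.
Here n̂_z ≈ -0.544; the vertex latitude is φ_max = arccos|n̂_z| ≈ 57.1°.
Check via Clairaut: cos φ_max = |cos φ₁| · sin C = cos(37.6°)·sin(43.4°) ≈ 0.544, again giving ≈ 57.1°.

≈ 57°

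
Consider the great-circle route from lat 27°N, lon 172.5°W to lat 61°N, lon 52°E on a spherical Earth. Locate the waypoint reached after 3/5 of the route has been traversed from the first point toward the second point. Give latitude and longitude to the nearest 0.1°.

The haversine formula gives a central angle δ ≈ 1.482 rad (84.9°) between the endpoints.
Interpolate at f = 3/5 with slerp weights a = sin((1−f)δ)/sin δ ≈ 0.561, b = sin(fδ)/sin δ ≈ 0.780.
p = a·p₁ + b·p₂ ≈ (-0.263, 0.233, 0.936); φ = arcsin(p_z) ≈ 69.46°, λ = atan2(p_y, p_x) ≈ 138.48°.

≈ lat 69.5°N, lon 138.5°E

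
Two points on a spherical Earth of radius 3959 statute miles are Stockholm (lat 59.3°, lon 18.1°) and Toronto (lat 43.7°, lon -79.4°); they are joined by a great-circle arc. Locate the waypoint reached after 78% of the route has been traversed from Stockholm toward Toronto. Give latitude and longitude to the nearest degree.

The haversine formula gives a central angle δ ≈ 0.993 rad (56.9°) between the endpoints.
Interpolate at f = 0.78 with slerp weights a = sin((1−f)δ)/sin δ ≈ 0.259, b = sin(fδ)/sin δ ≈ 0.835.
p = a·p₁ + b·p₂ ≈ (0.237, -0.552, 0.799); φ = arcsin(p_z) ≈ 53.07°, λ = atan2(p_y, p_x) ≈ -66.81°.

≈ lat 53°, lon -67°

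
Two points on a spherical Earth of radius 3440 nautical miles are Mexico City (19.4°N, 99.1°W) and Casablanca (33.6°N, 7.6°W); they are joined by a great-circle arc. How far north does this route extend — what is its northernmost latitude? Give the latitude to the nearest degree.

≈ 37°N

The great circle lies in the plane with unit normal n̂ = (p₁ × p₂)/|p₁ × p₂|.
Here n̂_z ≈ +0.796; the vertex latitude is φ_max = arccos|n̂_z| ≈ 37.2°.
Check via Clairaut: cos φ_max = |cos φ₁| · sin C = cos(19.4°)·sin(57.6°) ≈ 0.796, again giving ≈ 37.2°.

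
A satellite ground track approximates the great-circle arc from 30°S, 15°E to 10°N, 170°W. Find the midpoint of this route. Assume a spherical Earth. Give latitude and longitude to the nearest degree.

From cos δ = sin φ₁ sin φ₂ + cos φ₁ cos φ₂ cos Δλ, the central angle is δ ≈ 2.783 rad (159.5°).
Interpolate at f = 1/2 with slerp weights a = sin((1−f)δ)/sin δ ≈ 2.805, b = sin(fδ)/sin δ ≈ 2.805.
p = a·p₁ + b·p₂ ≈ (-0.374, 0.149, -0.915); φ = arcsin(p_z) ≈ -66.26°, λ = atan2(p_y, p_x) ≈ 158.27°.

≈ 66°S, 158°E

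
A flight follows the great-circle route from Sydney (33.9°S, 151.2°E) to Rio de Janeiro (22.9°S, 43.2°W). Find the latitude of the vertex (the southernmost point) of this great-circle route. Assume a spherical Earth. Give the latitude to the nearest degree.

≈ 77°S

The great circle lies in the plane with unit normal n̂ = (p₁ × p₂)/|p₁ × p₂|.
Here n̂_z ≈ +0.223; the vertex latitude is φ_max = arccos|n̂_z| ≈ 77.1°.
Check via Clairaut: cos φ_max = |cos φ₁| · sin C = cos(33.9°)·sin(164.4°) ≈ 0.223, again giving ≈ 77.1°.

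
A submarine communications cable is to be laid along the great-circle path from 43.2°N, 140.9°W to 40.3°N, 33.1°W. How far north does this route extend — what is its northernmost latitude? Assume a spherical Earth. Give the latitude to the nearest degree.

The great circle lies in the plane with unit normal n̂ = (p₁ × p₂)/|p₁ × p₂|.
Here n̂_z ≈ +0.550; the vertex latitude is φ_max = arccos|n̂_z| ≈ 56.6°.
Check via Clairaut: cos φ_max = |cos φ₁| · sin C = cos(43.2°)·sin(49.0°) ≈ 0.550, again giving ≈ 56.6°.

≈ 57°N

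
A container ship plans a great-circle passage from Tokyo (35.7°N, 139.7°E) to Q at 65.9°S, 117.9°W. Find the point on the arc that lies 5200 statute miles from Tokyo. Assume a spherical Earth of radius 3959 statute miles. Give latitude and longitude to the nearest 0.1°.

Convert each endpoint to a unit vector on the sphere (x = cos φ cos λ, y = cos φ sin λ, z = sin φ).
The central angle between the endpoints is δ = arccos(p₁·p₂) ≈ 2.219 rad (127.1°). The total great-circle distance is δ·R ≈ 2.219 × 3959 ≈ 8786 mi, so the target fraction is f = 5200/8786 ≈ 0.592.
Interpolate at f ≈ 0.592 with slerp weights a = sin((1−f)δ)/sin δ ≈ 0.987, b = sin(fδ)/sin δ ≈ 1.213.
p = a·p₁ + b·p₂ ≈ (-0.843, 0.081, -0.531); φ = arcsin(p_z) ≈ -32.10°, λ = atan2(p_y, p_x) ≈ 174.53°.

≈ 32.1°S, 174.5°E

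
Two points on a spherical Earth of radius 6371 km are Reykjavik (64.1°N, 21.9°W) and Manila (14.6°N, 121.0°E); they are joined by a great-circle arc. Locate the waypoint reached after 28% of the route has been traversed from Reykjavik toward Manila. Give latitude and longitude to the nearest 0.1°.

The haversine formula gives a central angle δ ≈ 1.681 rad (96.3°) between the endpoints.
Interpolate at f = 0.28 with slerp weights a = sin((1−f)δ)/sin δ ≈ 0.942, b = sin(fδ)/sin δ ≈ 0.456.
p = a·p₁ + b·p₂ ≈ (0.154, 0.225, 0.962); φ = arcsin(p_z) ≈ 74.17°, λ = atan2(p_y, p_x) ≈ 55.60°.

≈ 74.2°N, 55.6°E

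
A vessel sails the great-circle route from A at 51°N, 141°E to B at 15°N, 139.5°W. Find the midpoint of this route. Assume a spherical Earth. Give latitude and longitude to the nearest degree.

≈ 40°N, 169°W

The haversine formula gives a central angle δ ≈ 1.254 rad (71.8°) between the endpoints.
Interpolate at f = 1/2 with slerp weights a = sin((1−f)δ)/sin δ ≈ 0.617, b = sin(fδ)/sin δ ≈ 0.617.
p = a·p₁ + b·p₂ ≈ (-0.755, -0.143, 0.640); φ = arcsin(p_z) ≈ 39.76°, λ = atan2(p_y, p_x) ≈ -169.30°.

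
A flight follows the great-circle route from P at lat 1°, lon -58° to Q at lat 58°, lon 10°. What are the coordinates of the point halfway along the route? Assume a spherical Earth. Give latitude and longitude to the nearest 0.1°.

≈ lat 33.8°, lon -35.7°

The haversine formula gives a central angle δ ≈ 1.356 rad (77.7°) between the endpoints.
Interpolate at f = 1/2 with slerp weights a = sin((1−f)δ)/sin δ ≈ 0.642, b = sin(fδ)/sin δ ≈ 0.642.
p = a·p₁ + b·p₂ ≈ (0.675, -0.485, 0.556); φ = arcsin(p_z) ≈ 33.75°, λ = atan2(p_y, p_x) ≈ -35.71°.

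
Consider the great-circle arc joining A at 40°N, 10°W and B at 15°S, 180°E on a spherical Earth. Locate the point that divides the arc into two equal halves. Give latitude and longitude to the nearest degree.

≈ 57°N, 148°W

Convert each endpoint to a unit vector on the sphere (x = cos φ cos λ, y = cos φ sin λ, z = sin φ).
The central angle between the endpoints is δ = arccos(p₁·p₂) ≈ 2.679 rad (153.5°).
Interpolate at f = 1/2 with slerp weights a = sin((1−f)δ)/sin δ ≈ 2.183, b = sin(fδ)/sin δ ≈ 2.183.
p = a·p₁ + b·p₂ ≈ (-0.462, -0.290, 0.838); φ = arcsin(p_z) ≈ 56.95°, λ = atan2(p_y, p_x) ≈ -147.83°.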